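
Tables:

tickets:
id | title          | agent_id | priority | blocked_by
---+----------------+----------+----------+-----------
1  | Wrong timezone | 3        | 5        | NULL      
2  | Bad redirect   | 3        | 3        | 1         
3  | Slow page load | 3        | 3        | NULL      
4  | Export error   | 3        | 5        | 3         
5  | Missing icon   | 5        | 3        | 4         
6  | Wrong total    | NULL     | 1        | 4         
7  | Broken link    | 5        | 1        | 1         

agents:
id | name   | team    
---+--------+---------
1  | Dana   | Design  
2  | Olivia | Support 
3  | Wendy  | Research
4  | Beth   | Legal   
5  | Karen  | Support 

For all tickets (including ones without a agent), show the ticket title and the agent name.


LEFT JOIN keeps every row from tickets (the left table); where agent_id has no match in agents, the agent columns become NULL. Walk through each ticket:
  - ticket 1 (Wrong timezone): agent_id=3 -> matches Wendy
  - ticket 2 (Bad redirect): agent_id=3 -> matches Wendy
  - ticket 3 (Slow page load): agent_id=3 -> matches Wendy
  - ticket 4 (Export error): agent_id=3 -> matches Wendy
  - ticket 5 (Missing icon): agent_id=5 -> matches Karen
  - ticket 6 (Wrong total): agent_id=NULL, no match -> kept with NULL
  - ticket 7 (Broken link): agent_id=5 -> matches Karen
All 7 rows appear; 1 has NULL agent.

SQL:
SELECT a.title, b.name AS agent
FROM tickets a
LEFT JOIN agents b ON a.agent_id = b.id

Result:
title          | agent
---------------+------
Wrong timezone | Wendy
Bad redirect   | Wendy
Slow page load | Wendy
Export error   | Wendy
Missing icon   | Karen
Wrong total    | NULL 
Broken link    | Karen


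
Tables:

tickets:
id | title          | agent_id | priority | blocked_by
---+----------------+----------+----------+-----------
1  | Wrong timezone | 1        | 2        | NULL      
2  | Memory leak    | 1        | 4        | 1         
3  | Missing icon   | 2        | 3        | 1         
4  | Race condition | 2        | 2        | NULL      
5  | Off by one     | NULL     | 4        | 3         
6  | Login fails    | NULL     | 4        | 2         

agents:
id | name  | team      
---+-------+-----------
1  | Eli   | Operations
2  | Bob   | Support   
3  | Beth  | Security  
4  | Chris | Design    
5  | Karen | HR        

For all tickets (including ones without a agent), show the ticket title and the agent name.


LEFT JOIN keeps every row from tickets (the left table); where agent_id has no match in agents, the agent columns become NULL. Walk through each ticket:
  - ticket 1 (Wrong timezone): agent_id=1 -> matches Eli
  - ticket 2 (Memory leak): agent_id=1 -> matches Eli
  - ticket 3 (Missing icon): agent_id=2 -> matches Bob
  - ticket 4 (Race condition): agent_id=2 -> matches Bob
  - ticket 5 (Off by one): agent_id=NULL, no match -> kept with NULL
  - ticket 6 (Login fails): agent_id=NULL, no match -> kept with NULL
All 6 rows appear; 2 have NULL agent.

SQL:
SELECT a.title, b.name AS agent
FROM tickets a
LEFT JOIN agents b ON a.agent_id = b.id

Result:
title          | agent
---------------+------
Wrong timezone | Eli  
Memory leak    | Eli  
Missing icon   | Bob  
Race condition | Bob  
Off by one     | NULL 
Login fails    | NULL 


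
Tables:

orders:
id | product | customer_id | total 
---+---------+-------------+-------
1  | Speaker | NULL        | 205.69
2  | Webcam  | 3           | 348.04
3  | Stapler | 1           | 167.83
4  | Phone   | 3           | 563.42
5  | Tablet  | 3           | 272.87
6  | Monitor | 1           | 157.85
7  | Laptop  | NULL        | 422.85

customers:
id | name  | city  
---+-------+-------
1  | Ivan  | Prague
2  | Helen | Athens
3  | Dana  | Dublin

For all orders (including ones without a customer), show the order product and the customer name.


LEFT JOIN keeps every row from orders (the left table); where customer_id has no match in customers, the customer columns become NULL. Walk through each order:
  - order 1 (Speaker): customer_id=NULL, no match -> kept with NULL
  - order 2 (Webcam): customer_id=3 -> matches Dana
  - order 3 (Stapler): customer_id=1 -> matches Ivan
  - order 4 (Phone): customer_id=3 -> matches Dana
  - order 5 (Tablet): customer_id=3 -> matches Dana
  - order 6 (Monitor): customer_id=1 -> matches Ivan
  - order 7 (Laptop): customer_id=NULL, no match -> kept with NULL
All 7 rows appear; 2 have NULL customer.

SQL:
SELECT a.product, b.name AS customer
FROM orders a
LEFT JOIN customers b ON a.customer_id = b.id

Result:
product | customer
--------+---------
Speaker | NULL    
Webcam  | Dana    
Stapler | Ivan    
Phone   | Dana    
Tablet  | Dana    
Monitor | Ivan    
Laptop  | NULL    


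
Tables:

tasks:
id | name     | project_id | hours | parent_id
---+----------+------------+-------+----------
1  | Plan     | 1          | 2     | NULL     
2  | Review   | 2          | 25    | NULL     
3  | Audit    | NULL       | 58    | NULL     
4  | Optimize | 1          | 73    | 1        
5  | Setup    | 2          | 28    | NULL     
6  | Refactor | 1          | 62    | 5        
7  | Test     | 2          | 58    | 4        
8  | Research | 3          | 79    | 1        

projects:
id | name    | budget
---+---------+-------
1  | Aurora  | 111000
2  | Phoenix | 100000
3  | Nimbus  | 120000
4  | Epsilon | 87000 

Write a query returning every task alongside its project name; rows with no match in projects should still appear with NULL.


LEFT JOIN keeps every row from tasks (the left table); where project_id has no match in projects, the project columns become NULL. Walk through each task:
  - task 1 (Plan): project_id=1 -> matches Aurora
  - task 2 (Review): project_id=2 -> matches Phoenix
  - task 3 (Audit): project_id=NULL, no match -> kept with NULL
  - task 4 (Optimize): project_id=1 -> matches Aurora
  - task 5 (Setup): project_id=2 -> matches Phoenix
  - task 6 (Refactor): project_id=1 -> matches Aurora
  - task 7 (Test): project_id=2 -> matches Phoenix
  - task 8 (Research): project_id=3 -> matches Nimbus
All 8 rows appear; 1 has NULL project.

SQL:
SELECT a.name, b.name AS project
FROM tasks a
LEFT JOIN projects b ON a.project_id = b.id

Result:
name     | project
---------+--------
Plan     | Aurora 
Review   | Phoenix
Audit    | NULL   
Optimize | Aurora 
Setup    | Phoenix
Refactor | Aurora 
Test     | Phoenix
Research | Nimbus 


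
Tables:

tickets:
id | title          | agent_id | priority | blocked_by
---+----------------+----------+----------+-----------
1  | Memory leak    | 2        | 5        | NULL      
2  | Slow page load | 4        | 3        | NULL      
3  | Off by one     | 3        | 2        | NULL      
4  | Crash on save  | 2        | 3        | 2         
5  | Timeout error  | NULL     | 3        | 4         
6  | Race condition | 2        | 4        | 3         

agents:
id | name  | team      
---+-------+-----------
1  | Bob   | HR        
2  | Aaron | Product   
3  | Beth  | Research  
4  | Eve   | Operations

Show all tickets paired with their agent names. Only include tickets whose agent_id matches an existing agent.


INNER JOIN keeps only tickets rows whose agent_id matches an id in agents. Walk through each ticket:
  - ticket 1 (Memory leak): agent_id=2 -> matches Aaron
  - ticket 2 (Slow page load): agent_id=4 -> matches Eve
  - ticket 3 (Off by one): agent_id=3 -> matches Beth
  - ticket 4 (Crash on save): agent_id=2 -> matches Aaron
  - ticket 5 (Timeout error): agent_id=NULL, no match -> dropped
  - ticket 6 (Race condition): agent_id=2 -> matches Aaron
So 1 of 6 rows is dropped.

SQL:
SELECT a.title, b.name AS agent
FROM tickets a
INNER JOIN agents b ON a.agent_id = b.id

Result:
title          | agent
---------------+------
Memory leak    | Aaron
Slow page load | Eve  
Off by one     | Beth 
Crash on save  | Aaron
Race condition | Aaron


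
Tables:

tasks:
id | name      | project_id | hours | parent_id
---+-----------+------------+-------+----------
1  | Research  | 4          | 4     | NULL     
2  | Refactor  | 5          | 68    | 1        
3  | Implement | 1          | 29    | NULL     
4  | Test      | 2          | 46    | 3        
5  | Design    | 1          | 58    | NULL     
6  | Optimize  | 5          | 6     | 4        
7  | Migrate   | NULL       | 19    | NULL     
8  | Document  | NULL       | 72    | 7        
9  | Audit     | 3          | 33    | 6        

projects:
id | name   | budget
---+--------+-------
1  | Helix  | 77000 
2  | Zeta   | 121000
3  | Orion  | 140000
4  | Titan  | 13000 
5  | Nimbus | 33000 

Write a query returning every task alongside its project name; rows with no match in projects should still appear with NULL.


LEFT JOIN keeps every row from tasks (the left table); where project_id has no match in projects, the project columns become NULL. Walk through each task:
  - task 1 (Research): project_id=4 -> matches Titan
  - task 2 (Refactor): project_id=5 -> matches Nimbus
  - task 3 (Implement): project_id=1 -> matches Helix
  - task 4 (Test): project_id=2 -> matches Zeta
  - task 5 (Design): project_id=1 -> matches Helix
  - task 6 (Optimize): project_id=5 -> matches Nimbus
  - task 7 (Migrate): project_id=NULL, no match -> kept with NULL
  - task 8 (Document): project_id=NULL, no match -> kept with NULL
  - task 9 (Audit): project_id=3 -> matches Orion
All 9 rows appear; 2 have NULL project.

SQL:
SELECT a.name, b.name AS project
FROM tasks a
LEFT JOIN projects b ON a.project_id = b.id

Result:
name      | project
----------+--------
Research  | Titan  
Refactor  | Nimbus 
Implement | Helix  
Test      | Zeta   
Design    | Helix  
Optimize  | Nimbus 
Migrate   | NULL   
Document  | NULL   
Audit     | Orion  


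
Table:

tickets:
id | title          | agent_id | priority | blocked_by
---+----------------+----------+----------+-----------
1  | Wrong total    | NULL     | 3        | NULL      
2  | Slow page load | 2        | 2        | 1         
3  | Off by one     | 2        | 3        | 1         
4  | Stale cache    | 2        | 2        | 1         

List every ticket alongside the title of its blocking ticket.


This is a self-join: tickets is joined to a second copy of itself, matching each row's blocked_by to another row's id. Use LEFT JOIN so rows with blocked_by=NULL are kept.
  - ticket 1 (Wrong total): blocked_by=NULL -> NULL
  - ticket 2 (Slow page load): blocked_by=1 -> Wrong total
  - ticket 3 (Off by one): blocked_by=1 -> Wrong total
  - ticket 4 (Stale cache): blocked_by=1 -> Wrong total

SQL:
SELECT a.title AS item, b.title AS blocked_by
FROM tickets a
LEFT JOIN tickets b ON a.blocked_by = b.id

Result:
item           | blocked_by 
---------------+------------
Wrong total    | NULL       
Slow page load | Wrong total
Off by one     | Wrong total
Stale cache    | Wrong total


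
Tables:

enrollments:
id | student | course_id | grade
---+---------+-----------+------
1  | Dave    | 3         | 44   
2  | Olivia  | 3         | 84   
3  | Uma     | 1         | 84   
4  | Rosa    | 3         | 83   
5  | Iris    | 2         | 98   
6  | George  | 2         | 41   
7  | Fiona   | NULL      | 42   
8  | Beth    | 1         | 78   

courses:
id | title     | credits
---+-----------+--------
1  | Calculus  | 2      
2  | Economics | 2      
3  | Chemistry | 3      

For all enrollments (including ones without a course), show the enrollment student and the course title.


LEFT JOIN keeps every row from enrollments (the left table); where course_id has no match in courses, the course columns become NULL. Walk through each enrollment:
  - enrollment 1 (Dave): course_id=3 -> matches Chemistry
  - enrollment 2 (Olivia): course_id=3 -> matches Chemistry
  - enrollment 3 (Uma): course_id=1 -> matches Calculus
  - enrollment 4 (Rosa): course_id=3 -> matches Chemistry
  - enrollment 5 (Iris): course_id=2 -> matches Economics
  - enrollment 6 (George): course_id=2 -> matches Economics
  - enrollment 7 (Fiona): course_id=NULL, no match -> kept with NULL
  - enrollment 8 (Beth): course_id=1 -> matches Calculus
All 8 rows appear; 1 has NULL course.

SQL:
SELECT a.student, b.title AS course
FROM enrollments a
LEFT JOIN courses b ON a.course_id = b.id

Result:
student | course   
--------+----------
Dave    | Chemistry
Olivia  | Chemistry
Uma     | Calculus 
Rosa    | Chemistry
Iris    | Economics
George  | Economics
Fiona   | NULL     
Beth    | Calculus 


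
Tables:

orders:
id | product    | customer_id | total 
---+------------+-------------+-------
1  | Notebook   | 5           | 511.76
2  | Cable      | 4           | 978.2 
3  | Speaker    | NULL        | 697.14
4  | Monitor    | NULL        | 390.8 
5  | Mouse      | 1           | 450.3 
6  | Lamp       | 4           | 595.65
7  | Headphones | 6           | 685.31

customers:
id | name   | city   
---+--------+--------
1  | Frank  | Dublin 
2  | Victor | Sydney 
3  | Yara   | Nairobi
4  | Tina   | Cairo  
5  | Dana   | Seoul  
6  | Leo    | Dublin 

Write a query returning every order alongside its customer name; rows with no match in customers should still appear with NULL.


LEFT JOIN keeps every row from orders (the left table); where customer_id has no match in customers, the customer columns become NULL. Walk through each order:
  - order 1 (Notebook): customer_id=5 -> matches Dana
  - order 2 (Cable): customer_id=4 -> matches Tina
  - order 3 (Speaker): customer_id=NULL, no match -> kept with NULL
  - order 4 (Monitor): customer_id=NULL, no match -> kept with NULL
  - order 5 (Mouse): customer_id=1 -> matches Frank
  - order 6 (Lamp): customer_id=4 -> matches Tina
  - order 7 (Headphones): customer_id=6 -> matches Leo
All 7 rows appear; 2 have NULL customer.

SQL:
SELECT a.product, b.name AS customer
FROM orders a
LEFT JOIN customers b ON a.customer_id = b.id

Result:
product    | customer
-----------+---------
Notebook   | Dana    
Cable      | Tina    
Speaker    | NULL    
Monitor    | NULL    
Mouse      | Frank   
Lamp       | Tina    
Headphones | Leo     


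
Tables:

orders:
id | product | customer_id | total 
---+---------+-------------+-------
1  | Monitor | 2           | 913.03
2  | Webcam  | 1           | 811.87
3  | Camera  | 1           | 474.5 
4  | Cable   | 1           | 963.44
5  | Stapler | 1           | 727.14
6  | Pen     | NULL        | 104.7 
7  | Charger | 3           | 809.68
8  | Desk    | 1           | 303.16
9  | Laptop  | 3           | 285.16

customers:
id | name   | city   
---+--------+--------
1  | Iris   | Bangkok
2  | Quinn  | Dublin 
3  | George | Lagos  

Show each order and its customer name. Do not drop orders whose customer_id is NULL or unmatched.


LEFT JOIN keeps every row from orders (the left table); where customer_id has no match in customers, the customer columns become NULL. Walk through each order:
  - order 1 (Monitor): customer_id=2 -> matches Quinn
  - order 2 (Webcam): customer_id=1 -> matches Iris
  - order 3 (Camera): customer_id=1 -> matches Iris
  - order 4 (Cable): customer_id=1 -> matches Iris
  - order 5 (Stapler): customer_id=1 -> matches Iris
  - order 6 (Pen): customer_id=NULL, no match -> kept with NULL
  - order 7 (Charger): customer_id=3 -> matches George
  - order 8 (Desk): customer_id=1 -> matches Iris
  - order 9 (Laptop): customer_id=3 -> matches George
All 9 rows appear; 1 has NULL customer.

SQL:
SELECT a.product, b.name AS customer
FROM orders a
LEFT JOIN customers b ON a.customer_id = b.id

Result:
product | customer
--------+---------
Monitor | Quinn   
Webcam  | Iris    
Camera  | Iris    
Cable   | Iris    
Stapler | Iris    
Pen     | NULL    
Charger | George  
Desk    | Iris    
Laptop  | George  


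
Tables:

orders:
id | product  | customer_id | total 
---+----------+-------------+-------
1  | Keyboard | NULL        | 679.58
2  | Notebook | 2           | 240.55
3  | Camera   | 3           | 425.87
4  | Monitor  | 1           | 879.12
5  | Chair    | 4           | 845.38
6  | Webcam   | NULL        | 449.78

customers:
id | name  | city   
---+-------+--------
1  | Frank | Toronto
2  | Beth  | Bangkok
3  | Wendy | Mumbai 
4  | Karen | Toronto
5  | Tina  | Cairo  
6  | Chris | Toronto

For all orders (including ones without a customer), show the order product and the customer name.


LEFT JOIN keeps every row from orders (the left table); where customer_id has no match in customers, the customer columns become NULL. Walk through each order:
  - order 1 (Keyboard): customer_id=NULL, no match -> kept with NULL
  - order 2 (Notebook): customer_id=2 -> matches Beth
  - order 3 (Camera): customer_id=3 -> matches Wendy
  - order 4 (Monitor): customer_id=1 -> matches Frank
  - order 5 (Chair): customer_id=4 -> matches Karen
  - order 6 (Webcam): customer_id=NULL, no match -> kept with NULL
All 6 rows appear; 2 have NULL customer.

SQL:
SELECT a.product, b.name AS customer
FROM orders a
LEFT JOIN customers b ON a.customer_id = b.id

Result:
product  | customer
---------+---------
Keyboard | NULL    
Notebook | Beth    
Camera   | Wendy   
Monitor  | Frank   
Chair    | Karen   
Webcam   | NULL    


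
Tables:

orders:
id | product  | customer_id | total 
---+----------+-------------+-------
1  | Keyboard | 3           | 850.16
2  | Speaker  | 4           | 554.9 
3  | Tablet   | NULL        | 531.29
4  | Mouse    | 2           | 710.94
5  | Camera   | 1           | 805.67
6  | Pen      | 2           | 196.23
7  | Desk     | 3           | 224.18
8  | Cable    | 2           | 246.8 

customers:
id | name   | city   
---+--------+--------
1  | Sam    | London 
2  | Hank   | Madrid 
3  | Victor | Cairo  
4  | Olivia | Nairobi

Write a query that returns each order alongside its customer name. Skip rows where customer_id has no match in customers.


INNER JOIN keeps only orders rows whose customer_id matches an id in customers. Walk through each order:
  - order 1 (Keyboard): customer_id=3 -> matches Victor
  - order 2 (Speaker): customer_id=4 -> matches Olivia
  - order 3 (Tablet): customer_id=NULL, no match -> dropped
  - order 4 (Mouse): customer_id=2 -> matches Hank
  - order 5 (Camera): customer_id=1 -> matches Sam
  - order 6 (Pen): customer_id=2 -> matches Hank
  - order 7 (Desk): customer_id=3 -> matches Victor
  - order 8 (Cable): customer_id=2 -> matches Hank
So 1 of 8 rows is dropped.

SQL:
SELECT a.product, b.name AS customer
FROM orders a
INNER JOIN customers b ON a.customer_id = b.id

Result:
product  | customer
---------+---------
Keyboard | Victor  
Speaker  | Olivia  
Mouse    | Hank    
Camera   | Sam     
Pen      | Hank    
Desk     | Victor  
Cable    | Hank    


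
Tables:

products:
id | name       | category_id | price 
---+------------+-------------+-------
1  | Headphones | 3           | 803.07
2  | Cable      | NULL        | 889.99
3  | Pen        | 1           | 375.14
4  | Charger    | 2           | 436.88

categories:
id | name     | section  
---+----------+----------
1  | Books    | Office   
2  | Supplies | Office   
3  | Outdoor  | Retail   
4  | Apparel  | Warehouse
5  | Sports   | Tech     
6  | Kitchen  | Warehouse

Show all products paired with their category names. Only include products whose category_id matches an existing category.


INNER JOIN keeps only products rows whose category_id matches an id in categories. Walk through each product:
  - product 1 (Headphones): category_id=3 -> matches Outdoor
  - product 2 (Cable): category_id=NULL, no match -> dropped
  - product 3 (Pen): category_id=1 -> matches Books
  - product 4 (Charger): category_id=2 -> matches Supplies
So 1 of 4 rows is dropped.

SQL:
SELECT a.name, b.name AS category
FROM products a
INNER JOIN categories b ON a.category_id = b.id

Result:
name       | category
-----------+---------
Headphones | Outdoor 
Pen        | Books   
Charger    | Supplies


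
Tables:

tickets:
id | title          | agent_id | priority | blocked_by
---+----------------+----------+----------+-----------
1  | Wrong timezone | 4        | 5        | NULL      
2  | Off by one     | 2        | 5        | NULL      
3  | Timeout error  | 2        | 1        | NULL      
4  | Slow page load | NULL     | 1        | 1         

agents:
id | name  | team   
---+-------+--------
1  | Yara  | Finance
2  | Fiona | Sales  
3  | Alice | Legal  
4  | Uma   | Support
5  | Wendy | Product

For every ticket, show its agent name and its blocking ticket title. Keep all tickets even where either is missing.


Two LEFT JOINs from the same base table tickets: one to agents via agent_id, one to tickets itself via blocked_by. Both are LEFT so every ticket is preserved.
Match against agents:
  - ticket 1 (Wrong timezone): agent_id=4 -> matches Uma
  - ticket 2 (Off by one): agent_id=2 -> matches Fiona
  - ticket 3 (Timeout error): agent_id=2 -> matches Fiona
  - ticket 4 (Slow page load): agent_id=NULL, no match -> kept with NULL
Match against tickets (self):
  - ticket 1 (Wrong timezone): blocked_by=NULL -> NULL
  - ticket 2 (Off by one): blocked_by=NULL -> NULL
  - ticket 3 (Timeout error): blocked_by=NULL -> NULL
  - ticket 4 (Slow page load): blocked_by=1 -> Wrong timezone

SQL:
SELECT a.title, b.name AS agent, c.title AS blocked_by
FROM tickets a
LEFT JOIN agents b ON a.agent_id = b.id
LEFT JOIN tickets c ON a.blocked_by = c.id

Result:
title          | agent | blocked_by    
---------------+-------+---------------
Wrong timezone | Uma   | NULL          
Off by one     | Fiona | NULL          
Timeout error  | Fiona | NULL          
Slow page load | NULL  | Wrong timezone


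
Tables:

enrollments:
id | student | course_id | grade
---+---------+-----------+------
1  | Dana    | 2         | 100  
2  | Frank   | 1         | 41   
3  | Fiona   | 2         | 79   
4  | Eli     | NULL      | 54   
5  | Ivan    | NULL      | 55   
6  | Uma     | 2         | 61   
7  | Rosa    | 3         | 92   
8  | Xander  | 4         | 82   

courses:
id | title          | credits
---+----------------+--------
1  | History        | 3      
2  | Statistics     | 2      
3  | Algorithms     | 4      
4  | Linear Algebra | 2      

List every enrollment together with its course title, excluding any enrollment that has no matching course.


INNER JOIN keeps only enrollments rows whose course_id matches an id in courses. Walk through each enrollment:
  - enrollment 1 (Dana): course_id=2 -> matches Statistics
  - enrollment 2 (Frank): course_id=1 -> matches History
  - enrollment 3 (Fiona): course_id=2 -> matches Statistics
  - enrollment 4 (Eli): course_id=NULL, no match -> dropped
  - enrollment 5 (Ivan): course_id=NULL, no match -> dropped
  - enrollment 6 (Uma): course_id=2 -> matches Statistics
  - enrollment 7 (Rosa): course_id=3 -> matches Algorithms
  - enrollment 8 (Xander): course_id=4 -> matches Linear Algebra
So 2 of 8 rows are dropped.

SQL:
SELECT a.student, b.title AS course
FROM enrollments a
INNER JOIN courses b ON a.course_id = b.id

Result:
student | course        
--------+---------------
Dana    | Statistics    
Frank   | History       
Fiona   | Statistics    
Uma     | Statistics    
Rosa    | Algorithms    
Xander  | Linear Algebra


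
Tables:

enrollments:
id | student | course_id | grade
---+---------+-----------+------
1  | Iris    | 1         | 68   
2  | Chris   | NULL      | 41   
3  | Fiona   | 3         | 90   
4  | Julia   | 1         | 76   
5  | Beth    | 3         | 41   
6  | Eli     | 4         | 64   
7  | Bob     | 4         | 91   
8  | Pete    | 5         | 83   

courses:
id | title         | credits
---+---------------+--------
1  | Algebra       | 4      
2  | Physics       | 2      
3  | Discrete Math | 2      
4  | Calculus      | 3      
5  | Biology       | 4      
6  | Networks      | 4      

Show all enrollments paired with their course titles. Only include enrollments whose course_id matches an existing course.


INNER JOIN keeps only enrollments rows whose course_id matches an id in courses. Walk through each enrollment:
  - enrollment 1 (Iris): course_id=1 -> matches Algebra
  - enrollment 2 (Chris): course_id=NULL, no match -> dropped
  - enrollment 3 (Fiona): course_id=3 -> matches Discrete Math
  - enrollment 4 (Julia): course_id=1 -> matches Algebra
  - enrollment 5 (Beth): course_id=3 -> matches Discrete Math
  - enrollment 6 (Eli): course_id=4 -> matches Calculus
  - enrollment 7 (Bob): course_id=4 -> matches Calculus
  - enrollment 8 (Pete): course_id=5 -> matches Biology
So 1 of 8 rows is dropped.

SQL:
SELECT a.student, b.title AS course
FROM enrollments a
INNER JOIN courses b ON a.course_id = b.id

Result:
student | course       
--------+--------------
Iris    | Algebra      
Fiona   | Discrete Math
Julia   | Algebra      
Beth    | Discrete Math
Eli     | Calculus     
Bob     | Calculus     
Pete    | Biology      


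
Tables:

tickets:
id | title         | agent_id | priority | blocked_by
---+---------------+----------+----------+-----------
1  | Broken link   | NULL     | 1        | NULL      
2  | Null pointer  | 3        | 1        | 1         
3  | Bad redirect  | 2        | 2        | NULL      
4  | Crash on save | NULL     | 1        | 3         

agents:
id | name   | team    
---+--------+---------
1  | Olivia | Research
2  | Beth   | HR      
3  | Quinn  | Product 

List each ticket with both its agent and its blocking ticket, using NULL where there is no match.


Two LEFT JOINs from the same base table tickets: one to agents via agent_id, one to tickets itself via blocked_by. Both are LEFT so every ticket is preserved.
Match against agents:
  - ticket 1 (Broken link): agent_id=NULL, no match -> kept with NULL
  - ticket 2 (Null pointer): agent_id=3 -> matches Quinn
  - ticket 3 (Bad redirect): agent_id=2 -> matches Beth
  - ticket 4 (Crash on save): agent_id=NULL, no match -> kept with NULL
Match against tickets (self):
  - ticket 1 (Broken link): blocked_by=NULL -> NULL
  - ticket 2 (Null pointer): blocked_by=1 -> Broken link
  - ticket 3 (Bad redirect): blocked_by=NULL -> NULL
  - ticket 4 (Crash on save): blocked_by=3 -> Bad redirect

SQL:
SELECT a.title, b.name AS agent, c.title AS blocked_by
FROM tickets a
LEFT JOIN agents b ON a.agent_id = b.id
LEFT JOIN tickets c ON a.blocked_by = c.id

Result:
title         | agent | blocked_by  
--------------+-------+-------------
Broken link   | NULL  | NULL        
Null pointer  | Quinn | Broken link 
Bad redirect  | Beth  | NULL        
Crash on save | NULL  | Bad redirect


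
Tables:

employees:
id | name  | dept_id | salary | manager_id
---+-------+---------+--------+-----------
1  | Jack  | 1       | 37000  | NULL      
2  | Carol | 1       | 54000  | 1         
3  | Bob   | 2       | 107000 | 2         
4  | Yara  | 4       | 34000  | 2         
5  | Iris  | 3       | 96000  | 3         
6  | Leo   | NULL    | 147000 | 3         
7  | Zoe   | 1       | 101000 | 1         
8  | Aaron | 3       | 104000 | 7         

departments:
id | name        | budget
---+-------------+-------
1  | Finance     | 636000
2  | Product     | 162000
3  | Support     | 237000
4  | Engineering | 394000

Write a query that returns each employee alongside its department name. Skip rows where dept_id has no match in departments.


INNER JOIN keeps only employees rows whose dept_id matches an id in departments. Walk through each employee:
  - employee 1 (Jack): dept_id=1 -> matches Finance
  - employee 2 (Carol): dept_id=1 -> matches Finance
  - employee 3 (Bob): dept_id=2 -> matches Product
  - employee 4 (Yara): dept_id=4 -> matches Engineering
  - employee 5 (Iris): dept_id=3 -> matches Support
  - employee 6 (Leo): dept_id=NULL, no match -> dropped
  - employee 7 (Zoe): dept_id=1 -> matches Finance
  - employee 8 (Aaron): dept_id=3 -> matches Support
So 1 of 8 rows is dropped.

SQL:
SELECT a.name, b.name AS department
FROM employees a
INNER JOIN departments b ON a.dept_id = b.id

Result:
name  | department 
------+------------
Jack  | Finance    
Carol | Finance    
Bob   | Product    
Yara  | Engineering
Iris  | Support    
Zoe   | Finance    
Aaron | Support    


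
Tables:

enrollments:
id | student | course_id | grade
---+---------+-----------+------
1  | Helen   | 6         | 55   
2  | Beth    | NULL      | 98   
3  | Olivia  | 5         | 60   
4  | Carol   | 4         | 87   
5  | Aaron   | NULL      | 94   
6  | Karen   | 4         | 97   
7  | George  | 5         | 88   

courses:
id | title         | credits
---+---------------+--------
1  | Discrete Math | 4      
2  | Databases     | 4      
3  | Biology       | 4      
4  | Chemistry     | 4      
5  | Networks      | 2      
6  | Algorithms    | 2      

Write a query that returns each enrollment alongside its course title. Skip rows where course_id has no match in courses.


INNER JOIN keeps only enrollments rows whose course_id matches an id in courses. Walk through each enrollment:
  - enrollment 1 (Helen): course_id=6 -> matches Algorithms
  - enrollment 2 (Beth): course_id=NULL, no match -> dropped
  - enrollment 3 (Olivia): course_id=5 -> matches Networks
  - enrollment 4 (Carol): course_id=4 -> matches Chemistry
  - enrollment 5 (Aaron): course_id=NULL, no match -> dropped
  - enrollment 6 (Karen): course_id=4 -> matches Chemistry
  - enrollment 7 (George): course_id=5 -> matches Networks
So 2 of 7 rows are dropped.

SQL:
SELECT a.student, b.title AS course
FROM enrollments a
INNER JOIN courses b ON a.course_id = b.id

Result:
student | course    
--------+-----------
Helen   | Algorithms
Olivia  | Networks  
Carol   | Chemistry 
Karen   | Chemistry 
George  | Networks  


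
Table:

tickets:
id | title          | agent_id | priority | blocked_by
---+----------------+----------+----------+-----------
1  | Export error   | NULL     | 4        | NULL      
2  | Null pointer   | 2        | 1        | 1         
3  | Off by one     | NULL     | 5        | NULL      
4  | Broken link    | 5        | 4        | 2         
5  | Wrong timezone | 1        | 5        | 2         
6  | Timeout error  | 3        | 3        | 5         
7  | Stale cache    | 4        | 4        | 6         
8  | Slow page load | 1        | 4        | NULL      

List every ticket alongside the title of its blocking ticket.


This is a self-join: tickets is joined to a second copy of itself, matching each row's blocked_by to another row's id. Use LEFT JOIN so rows with blocked_by=NULL are kept.
  - ticket 1 (Export error): blocked_by=NULL -> NULL
  - ticket 2 (Null pointer): blocked_by=1 -> Export error
  - ticket 3 (Off by one): blocked_by=NULL -> NULL
  - ticket 4 (Broken link): blocked_by=2 -> Null pointer
  - ticket 5 (Wrong timezone): blocked_by=2 -> Null pointer
  - ticket 6 (Timeout error): blocked_by=5 -> Wrong timezone
  - ticket 7 (Stale cache): blocked_by=6 -> Timeout error
  - ticket 8 (Slow page load): blocked_by=NULL -> NULL

SQL:
SELECT a.title AS item, b.title AS blocked_by
FROM tickets a
LEFT JOIN tickets b ON a.blocked_by = b.id

Result:
item           | blocked_by    
---------------+---------------
Export error   | NULL          
Null pointer   | Export error  
Off by one     | NULL          
Broken link    | Null pointer  
Wrong timezone | Null pointer  
Timeout error  | Wrong timezone
Stale cache    | Timeout error 
Slow page load | NULL          


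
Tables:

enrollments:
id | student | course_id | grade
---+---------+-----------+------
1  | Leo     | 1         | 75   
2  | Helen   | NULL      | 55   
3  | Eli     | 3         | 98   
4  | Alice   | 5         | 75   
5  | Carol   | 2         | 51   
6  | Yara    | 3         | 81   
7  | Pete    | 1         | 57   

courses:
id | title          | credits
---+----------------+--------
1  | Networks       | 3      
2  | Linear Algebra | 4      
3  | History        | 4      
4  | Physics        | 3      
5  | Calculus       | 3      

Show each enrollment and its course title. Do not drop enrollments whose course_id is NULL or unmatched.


LEFT JOIN keeps every row from enrollments (the left table); where course_id has no match in courses, the course columns become NULL. Walk through each enrollment:
  - enrollment 1 (Leo): course_id=1 -> matches Networks
  - enrollment 2 (Helen): course_id=NULL, no match -> kept with NULL
  - enrollment 3 (Eli): course_id=3 -> matches History
  - enrollment 4 (Alice): course_id=5 -> matches Calculus
  - enrollment 5 (Carol): course_id=2 -> matches Linear Algebra
  - enrollment 6 (Yara): course_id=3 -> matches History
  - enrollment 7 (Pete): course_id=1 -> matches Networks
All 7 rows appear; 1 has NULL course.

SQL:
SELECT a.student, b.title AS course
FROM enrollments a
LEFT JOIN courses b ON a.course_id = b.id

Result:
student | course        
--------+---------------
Leo     | Networks      
Helen   | NULL          
Eli     | History       
Alice   | Calculus      
Carol   | Linear Algebra
Yara    | History       
Pete    | Networks      


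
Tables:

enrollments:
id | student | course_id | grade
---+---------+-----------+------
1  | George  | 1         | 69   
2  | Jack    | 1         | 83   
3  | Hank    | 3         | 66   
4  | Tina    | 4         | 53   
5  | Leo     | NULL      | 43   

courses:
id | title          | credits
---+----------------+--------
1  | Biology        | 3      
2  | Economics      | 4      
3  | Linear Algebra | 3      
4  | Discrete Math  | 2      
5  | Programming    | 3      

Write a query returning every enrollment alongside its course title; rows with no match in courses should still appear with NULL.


LEFT JOIN keeps every row from enrollments (the left table); where course_id has no match in courses, the course columns become NULL. Walk through each enrollment:
  - enrollment 1 (George): course_id=1 -> matches Biology
  - enrollment 2 (Jack): course_id=1 -> matches Biology
  - enrollment 3 (Hank): course_id=3 -> matches Linear Algebra
  - enrollment 4 (Tina): course_id=4 -> matches Discrete Math
  - enrollment 5 (Leo): course_id=NULL, no match -> kept with NULL
All 5 rows appear; 1 has NULL course.

SQL:
SELECT a.student, b.title AS course
FROM enrollments a
LEFT JOIN courses b ON a.course_id = b.id

Result:
student | course        
--------+---------------
George  | Biology       
Jack    | Biology       
Hank    | Linear Algebra
Tina    | Discrete Math 
Leo     | NULL          


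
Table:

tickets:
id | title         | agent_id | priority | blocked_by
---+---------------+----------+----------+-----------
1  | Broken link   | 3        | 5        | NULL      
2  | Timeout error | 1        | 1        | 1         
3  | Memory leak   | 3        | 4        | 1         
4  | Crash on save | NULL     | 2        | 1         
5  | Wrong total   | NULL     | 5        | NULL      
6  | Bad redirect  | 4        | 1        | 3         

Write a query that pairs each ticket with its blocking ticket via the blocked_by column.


This is a self-join: tickets is joined to a second copy of itself, matching each row's blocked_by to another row's id. Use LEFT JOIN so rows with blocked_by=NULL are kept.
  - ticket 1 (Broken link): blocked_by=NULL -> NULL
  - ticket 2 (Timeout error): blocked_by=1 -> Broken link
  - ticket 3 (Memory leak): blocked_by=1 -> Broken link
  - ticket 4 (Crash on save): blocked_by=1 -> Broken link
  - ticket 5 (Wrong total): blocked_by=NULL -> NULL
  - ticket 6 (Bad redirect): blocked_by=3 -> Memory leak

SQL:
SELECT a.title AS item, b.title AS blocked_by
FROM tickets a
LEFT JOIN tickets b ON a.blocked_by = b.id

Result:
item          | blocked_by 
--------------+------------
Broken link   | NULL       
Timeout error | Broken link
Memory leak   | Broken link
Crash on save | Broken link
Wrong total   | NULL       
Bad redirect  | Memory leak


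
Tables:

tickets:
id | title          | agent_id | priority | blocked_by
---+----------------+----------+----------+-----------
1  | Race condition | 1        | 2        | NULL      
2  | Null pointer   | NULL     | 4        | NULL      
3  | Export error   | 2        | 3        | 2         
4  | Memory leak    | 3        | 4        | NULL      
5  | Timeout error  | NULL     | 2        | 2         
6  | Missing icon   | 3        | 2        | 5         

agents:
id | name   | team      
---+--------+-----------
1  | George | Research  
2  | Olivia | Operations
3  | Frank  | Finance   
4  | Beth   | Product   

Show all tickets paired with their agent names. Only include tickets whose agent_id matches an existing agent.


INNER JOIN keeps only tickets rows whose agent_id matches an id in agents. Walk through each ticket:
  - ticket 1 (Race condition): agent_id=1 -> matches George
  - ticket 2 (Null pointer): agent_id=NULL, no match -> dropped
  - ticket 3 (Export error): agent_id=2 -> matches Olivia
  - ticket 4 (Memory leak): agent_id=3 -> matches Frank
  - ticket 5 (Timeout error): agent_id=NULL, no match -> dropped
  - ticket 6 (Missing icon): agent_id=3 -> matches Frank
So 2 of 6 rows are dropped.

SQL:
SELECT a.title, b.name AS agent
FROM tickets a
INNER JOIN agents b ON a.agent_id = b.id

Result:
title          | agent 
---------------+-------
Race condition | George
Export error   | Olivia
Memory leak    | Frank 
Missing icon   | Frank 


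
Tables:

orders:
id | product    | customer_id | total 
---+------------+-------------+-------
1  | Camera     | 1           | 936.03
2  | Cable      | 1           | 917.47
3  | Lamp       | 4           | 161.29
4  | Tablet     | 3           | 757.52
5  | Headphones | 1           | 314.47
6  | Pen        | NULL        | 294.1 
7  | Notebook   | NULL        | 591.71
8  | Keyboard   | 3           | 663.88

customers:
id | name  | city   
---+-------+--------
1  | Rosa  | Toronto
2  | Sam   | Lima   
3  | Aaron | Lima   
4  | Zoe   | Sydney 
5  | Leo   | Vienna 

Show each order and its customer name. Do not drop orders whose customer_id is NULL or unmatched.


LEFT JOIN keeps every row from orders (the left table); where customer_id has no match in customers, the customer columns become NULL. Walk through each order:
  - order 1 (Camera): customer_id=1 -> matches Rosa
  - order 2 (Cable): customer_id=1 -> matches Rosa
  - order 3 (Lamp): customer_id=4 -> matches Zoe
  - order 4 (Tablet): customer_id=3 -> matches Aaron
  - order 5 (Headphones): customer_id=1 -> matches Rosa
  - order 6 (Pen): customer_id=NULL, no match -> kept with NULL
  - order 7 (Notebook): customer_id=NULL, no match -> kept with NULL
  - order 8 (Keyboard): customer_id=3 -> matches Aaron
All 8 rows appear; 2 have NULL customer.

SQL:
SELECT a.product, b.name AS customer
FROM orders a
LEFT JOIN customers b ON a.customer_id = b.id

Result:
product    | customer
-----------+---------
Camera     | Rosa    
Cable      | Rosa    
Lamp       | Zoe     
Tablet     | Aaron   
Headphones | Rosa    
Pen        | NULL    
Notebook   | NULL    
Keyboard   | Aaron   


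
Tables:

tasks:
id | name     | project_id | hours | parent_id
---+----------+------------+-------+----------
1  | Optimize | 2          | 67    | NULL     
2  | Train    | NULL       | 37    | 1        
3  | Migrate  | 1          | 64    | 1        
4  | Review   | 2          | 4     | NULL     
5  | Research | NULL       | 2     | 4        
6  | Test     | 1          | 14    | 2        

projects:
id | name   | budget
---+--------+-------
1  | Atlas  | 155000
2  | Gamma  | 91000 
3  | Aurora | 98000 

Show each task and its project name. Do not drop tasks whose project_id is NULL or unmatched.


LEFT JOIN keeps every row from tasks (the left table); where project_id has no match in projects, the project columns become NULL. Walk through each task:
  - task 1 (Optimize): project_id=2 -> matches Gamma
  - task 2 (Train): project_id=NULL, no match -> kept with NULL
  - task 3 (Migrate): project_id=1 -> matches Atlas
  - task 4 (Review): project_id=2 -> matches Gamma
  - task 5 (Research): project_id=NULL, no match -> kept with NULL
  - task 6 (Test): project_id=1 -> matches Atlas
All 6 rows appear; 2 have NULL project.

SQL:
SELECT a.name, b.name AS project
FROM tasks a
LEFT JOIN projects b ON a.project_id = b.id

Result:
name     | project
---------+--------
Optimize | Gamma  
Train    | NULL   
Migrate  | Atlas  
Review   | Gamma  
Research | NULL   
Test     | Atlas  


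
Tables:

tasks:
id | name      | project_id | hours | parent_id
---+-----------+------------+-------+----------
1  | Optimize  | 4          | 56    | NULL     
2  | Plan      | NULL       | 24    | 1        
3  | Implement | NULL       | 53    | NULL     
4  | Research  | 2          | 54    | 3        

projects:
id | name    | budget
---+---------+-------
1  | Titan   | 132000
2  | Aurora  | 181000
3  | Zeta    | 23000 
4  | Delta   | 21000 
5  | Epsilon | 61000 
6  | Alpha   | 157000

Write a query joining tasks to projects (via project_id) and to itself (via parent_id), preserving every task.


Two LEFT JOINs from the same base table tasks: one to projects via project_id, one to tasks itself via parent_id. Both are LEFT so every task is preserved.
Match against projects:
  - task 1 (Optimize): project_id=4 -> matches Delta
  - task 2 (Plan): project_id=NULL, no match -> kept with NULL
  - task 3 (Implement): project_id=NULL, no match -> kept with NULL
  - task 4 (Research): project_id=2 -> matches Aurora
Match against tasks (self):
  - task 1 (Optimize): parent_id=NULL -> NULL
  - task 2 (Plan): parent_id=1 -> Optimize
  - task 3 (Implement): parent_id=NULL -> NULL
  - task 4 (Research): parent_id=3 -> Implement

SQL:
SELECT a.name, b.name AS project, c.name AS parent
FROM tasks a
LEFT JOIN projects b ON a.project_id = b.id
LEFT JOIN tasks c ON a.parent_id = c.id

Result:
name      | project | parent   
----------+---------+----------
Optimize  | Delta   | NULL     
Plan      | NULL    | Optimize 
Implement | NULL    | NULL     
Research  | Aurora  | Implement
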